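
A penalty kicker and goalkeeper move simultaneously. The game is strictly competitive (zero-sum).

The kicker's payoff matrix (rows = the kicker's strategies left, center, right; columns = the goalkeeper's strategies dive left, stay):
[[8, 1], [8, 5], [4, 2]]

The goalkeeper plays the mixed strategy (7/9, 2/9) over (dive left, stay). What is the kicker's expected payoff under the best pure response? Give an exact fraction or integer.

22/3

left: (8)·(7/9) + (1)·(2/9) = 58/9.
center: (8)·(7/9) + (5)·(2/9) = 22/3.
right: (4)·(7/9) + (2)·(2/9) = 32/9.
The best pure response is center with expected payoff 22/3.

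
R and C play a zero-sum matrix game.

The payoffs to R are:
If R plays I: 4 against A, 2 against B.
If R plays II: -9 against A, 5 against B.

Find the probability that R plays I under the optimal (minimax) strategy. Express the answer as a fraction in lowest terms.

7/8

Row minima are 2 and -9, so R's maximin is 2; column maxima are 4 and 5, so C's minimax is 4. These differ, so the equilibrium is in mixed strategies.
Let R play I with probability p. C is indifferent when 4p − 9(1−p) = 2p + 5(1−p), giving p = 7/8.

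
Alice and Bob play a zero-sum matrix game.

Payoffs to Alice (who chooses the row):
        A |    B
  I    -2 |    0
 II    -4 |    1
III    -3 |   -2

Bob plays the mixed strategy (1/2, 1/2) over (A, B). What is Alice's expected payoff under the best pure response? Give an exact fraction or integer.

I: (-2)·(1/2) + (0)·(1/2) = -1.
II: (-4)·(1/2) + (1)·(1/2) = -3/2.
III: (-3)·(1/2) + (-2)·(1/2) = -5/2.
The best pure response is I with expected payoff -1.

-1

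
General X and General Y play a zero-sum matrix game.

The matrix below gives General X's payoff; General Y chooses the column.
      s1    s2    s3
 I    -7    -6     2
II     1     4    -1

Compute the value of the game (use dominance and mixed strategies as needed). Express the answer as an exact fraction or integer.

-5/11

Column s2 is strictly dominated by s1 for General Y (it gives General X more in every row).
The remaining 2×2 game on (I, II) × (s1, s3) has no saddle point. Let General X play I with probability p; indifference gives −7p + (1−p) = 2p − (1−p), so p = 2/11.
Similarly General Y's optimal q on s1 is 3/11, and the value is -7·(3/11) + (2)·(8/11) = -5/11.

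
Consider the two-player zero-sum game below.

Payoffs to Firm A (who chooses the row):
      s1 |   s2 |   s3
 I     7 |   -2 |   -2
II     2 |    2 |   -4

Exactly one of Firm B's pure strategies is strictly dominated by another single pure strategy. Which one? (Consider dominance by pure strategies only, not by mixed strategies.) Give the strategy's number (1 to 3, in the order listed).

1

Firm B prefers columns that give Firm A less. Compare s1 with s3: -2 < 7, -4 < 2.
So s3 strictly dominates s1 for Firm B; s1 is strictly dominated.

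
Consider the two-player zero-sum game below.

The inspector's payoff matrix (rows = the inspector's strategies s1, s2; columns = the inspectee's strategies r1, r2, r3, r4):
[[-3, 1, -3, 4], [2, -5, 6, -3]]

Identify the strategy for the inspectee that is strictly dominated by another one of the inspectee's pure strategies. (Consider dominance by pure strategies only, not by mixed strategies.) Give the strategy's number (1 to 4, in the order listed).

4

The inspectee prefers columns that give the inspector less. Compare r4 with r2: 1 < 4, -5 < -3.
So r2 strictly dominates r4 for the inspectee; r4 is strictly dominated.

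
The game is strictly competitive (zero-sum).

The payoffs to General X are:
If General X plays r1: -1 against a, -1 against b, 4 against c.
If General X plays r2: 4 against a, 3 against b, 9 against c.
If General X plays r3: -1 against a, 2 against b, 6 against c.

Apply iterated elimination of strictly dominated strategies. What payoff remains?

3

Column c is strictly dominated by a for General Y (-1<4, 4<9, -1<6); eliminate c.
Row r1 is strictly dominated by row r2 (4>-1, 3>-1); eliminate r1.
Row r3 is strictly dominated by row r2 (4>-1, 3>2); eliminate r3.
Column a is strictly dominated by b for General Y (3<4); eliminate a.
Only (r2, b) remains, with payoff 3.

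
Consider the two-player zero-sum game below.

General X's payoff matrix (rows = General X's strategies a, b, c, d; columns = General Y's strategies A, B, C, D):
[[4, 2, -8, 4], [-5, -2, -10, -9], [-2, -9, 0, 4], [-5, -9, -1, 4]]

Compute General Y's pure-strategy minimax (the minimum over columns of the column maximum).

0

The worst case (largest entry) in each column is A: 4, B: 2, C: 0, D: 4.
The best (smallest) of these is 0.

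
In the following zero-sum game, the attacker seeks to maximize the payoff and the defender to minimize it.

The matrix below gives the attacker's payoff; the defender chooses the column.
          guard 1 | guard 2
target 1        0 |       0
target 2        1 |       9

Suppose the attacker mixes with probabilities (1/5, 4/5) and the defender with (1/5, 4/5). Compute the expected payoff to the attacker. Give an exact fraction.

Against (1/5, 4/5), each row's expected payoff is target 1: 0; target 2: 37/5.
Taking the (1/5, 4/5)-weighted average: (1/5)·(0) + (4/5)·(37/5) = 148/25.

148/25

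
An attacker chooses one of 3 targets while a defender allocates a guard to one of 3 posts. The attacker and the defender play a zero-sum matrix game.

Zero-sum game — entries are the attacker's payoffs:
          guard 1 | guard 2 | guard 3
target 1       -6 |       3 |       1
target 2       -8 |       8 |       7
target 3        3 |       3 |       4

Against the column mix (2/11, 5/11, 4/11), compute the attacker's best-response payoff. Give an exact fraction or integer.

52/11

target 1: (-6)·(2/11) + (3)·(5/11) + (1)·(4/11) = 7/11.
target 2: (-8)·(2/11) + (8)·(5/11) + (7)·(4/11) = 52/11.
target 3: (3)·(2/11) + (3)·(5/11) + (4)·(4/11) = 37/11.
The best pure response is target 2 with expected payoff 52/11.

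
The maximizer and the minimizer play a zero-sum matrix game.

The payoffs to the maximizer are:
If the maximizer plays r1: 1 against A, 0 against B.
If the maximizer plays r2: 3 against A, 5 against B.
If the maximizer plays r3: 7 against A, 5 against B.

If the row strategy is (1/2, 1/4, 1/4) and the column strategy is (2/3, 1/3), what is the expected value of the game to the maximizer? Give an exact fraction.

Against (2/3, 1/3), each row's expected payoff is r1: 2/3; r2: 11/3; r3: 19/3.
Taking the (1/2, 1/4, 1/4)-weighted average: (1/2)·(2/3) + (1/4)·(11/3) + (1/4)·(19/3) = 17/6.

17/6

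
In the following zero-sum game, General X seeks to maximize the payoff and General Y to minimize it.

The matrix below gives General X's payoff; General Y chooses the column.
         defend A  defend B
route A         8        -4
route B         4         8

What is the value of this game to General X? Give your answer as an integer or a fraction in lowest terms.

Row minima are -4 and 4, so General X's maximin is 4; column maxima are 8 and 8, so General Y's minimax is 8. These differ, so the equilibrium is in mixed strategies.
Let General X play route A with probability p. General Y is indifferent when 8p + 4(1−p) = −4p + 8(1−p), giving p = 1/4.
Let General Y play defend A with probability q. General X is indifferent when 8q − 4(1−q) = 4q + 8(1−q), giving q = 3/4.
The value is 8·(3/4) + (-4)·(1/4) = 5.

5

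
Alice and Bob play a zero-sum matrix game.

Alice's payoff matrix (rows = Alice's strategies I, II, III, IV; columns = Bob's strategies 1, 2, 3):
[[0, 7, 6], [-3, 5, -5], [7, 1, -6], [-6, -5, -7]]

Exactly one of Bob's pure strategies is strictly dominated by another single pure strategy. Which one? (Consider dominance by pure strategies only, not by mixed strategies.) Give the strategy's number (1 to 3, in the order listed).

2

Bob prefers columns that give Alice less. Compare 2 with 3: 6 < 7, -5 < 5, -6 < 1, -7 < -5.
So 3 strictly dominates 2 for Bob; 2 is strictly dominated.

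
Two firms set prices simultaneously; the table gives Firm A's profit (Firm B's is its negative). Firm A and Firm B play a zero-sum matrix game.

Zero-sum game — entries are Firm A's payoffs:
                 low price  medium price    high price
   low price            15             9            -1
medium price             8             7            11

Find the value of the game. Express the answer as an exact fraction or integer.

53/7

Column low price is strictly dominated by medium price for Firm B (it gives Firm A more in every row).
The remaining 2×2 game on (low price, medium price) × (medium price, high price) has no saddle point. Let Firm A play low price with probability p; indifference gives 9p + 7(1−p) = −p + 11(1−p), so p = 2/7.
Similarly Firm B's optimal q on medium price is 6/7, and the value is 9·(6/7) + (-1)·(1/7) = 53/7.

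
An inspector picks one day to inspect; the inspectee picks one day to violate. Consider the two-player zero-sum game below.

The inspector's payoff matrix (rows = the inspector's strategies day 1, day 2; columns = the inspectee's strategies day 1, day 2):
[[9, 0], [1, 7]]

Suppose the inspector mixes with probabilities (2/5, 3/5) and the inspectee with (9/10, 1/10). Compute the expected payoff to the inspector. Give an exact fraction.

Against (9/10, 1/10), each row's expected payoff is day 1: 81/10; day 2: 8/5.
Taking the (2/5, 3/5)-weighted average: (2/5)·(81/10) + (3/5)·(8/5) = 21/5.

21/5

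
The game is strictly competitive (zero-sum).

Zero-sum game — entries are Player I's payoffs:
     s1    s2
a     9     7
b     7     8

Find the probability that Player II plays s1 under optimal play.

1/3

Row minima are 7 and 7, so Player I's maximin is 7; column maxima are 9 and 8, so Player II's minimax is 8. These differ, so the equilibrium is in mixed strategies.
Let Player II play s1 with probability q. Player I is indifferent when 9q + 7(1−q) = 7q + 8(1−q), giving q = 1/3.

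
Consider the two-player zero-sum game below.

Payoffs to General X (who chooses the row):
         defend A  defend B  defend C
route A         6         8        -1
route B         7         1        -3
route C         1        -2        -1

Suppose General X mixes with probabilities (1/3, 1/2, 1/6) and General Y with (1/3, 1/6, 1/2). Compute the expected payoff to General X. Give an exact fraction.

49/36

Against (1/3, 1/6, 1/2), each row's expected payoff is route A: 17/6; route B: 1; route C: -1/2.
Taking the (1/3, 1/2, 1/6)-weighted average: (1/3)·(17/6) + (1/2)·(1) + (1/6)·(-1/2) = 49/36.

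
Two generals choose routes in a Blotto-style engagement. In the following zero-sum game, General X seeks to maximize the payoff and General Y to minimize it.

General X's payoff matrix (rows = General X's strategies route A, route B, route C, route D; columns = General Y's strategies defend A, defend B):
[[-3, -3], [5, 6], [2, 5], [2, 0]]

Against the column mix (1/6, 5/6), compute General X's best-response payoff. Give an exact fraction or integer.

route A: (-3)·(1/6) + (-3)·(5/6) = -3.
route B: (5)·(1/6) + (6)·(5/6) = 35/6.
route C: (2)·(1/6) + (5)·(5/6) = 9/2.
route D: (2)·(1/6) + (0)·(5/6) = 1/3.
The best pure response is route B with expected payoff 35/6.

35/6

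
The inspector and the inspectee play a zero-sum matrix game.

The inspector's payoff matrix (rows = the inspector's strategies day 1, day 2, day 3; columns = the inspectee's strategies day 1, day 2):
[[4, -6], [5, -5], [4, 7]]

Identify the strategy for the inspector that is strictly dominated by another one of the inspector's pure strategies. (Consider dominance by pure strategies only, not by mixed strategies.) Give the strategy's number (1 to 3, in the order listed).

Compare day 1 with day 2: 5 > 4, -5 > -6.
So day 2 strictly dominates day 1 for the inspector; day 1 is strictly dominated.

1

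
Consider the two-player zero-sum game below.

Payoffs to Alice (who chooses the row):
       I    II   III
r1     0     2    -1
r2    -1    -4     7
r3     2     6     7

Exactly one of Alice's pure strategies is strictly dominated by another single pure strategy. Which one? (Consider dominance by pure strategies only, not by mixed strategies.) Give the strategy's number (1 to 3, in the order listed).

Compare r1 with r3: 2 > 0, 6 > 2, 7 > -1.
So r3 strictly dominates r1 for Alice; r1 is strictly dominated.

1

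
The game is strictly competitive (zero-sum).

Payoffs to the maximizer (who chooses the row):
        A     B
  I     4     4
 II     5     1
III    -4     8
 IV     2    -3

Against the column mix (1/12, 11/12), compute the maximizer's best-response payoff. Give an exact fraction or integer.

7

I: (4)·(1/12) + (4)·(11/12) = 4.
II: (5)·(1/12) + (1)·(11/12) = 4/3.
III: (-4)·(1/12) + (8)·(11/12) = 7.
IV: (2)·(1/12) + (-3)·(11/12) = -31/12.
The best pure response is III with expected payoff 7.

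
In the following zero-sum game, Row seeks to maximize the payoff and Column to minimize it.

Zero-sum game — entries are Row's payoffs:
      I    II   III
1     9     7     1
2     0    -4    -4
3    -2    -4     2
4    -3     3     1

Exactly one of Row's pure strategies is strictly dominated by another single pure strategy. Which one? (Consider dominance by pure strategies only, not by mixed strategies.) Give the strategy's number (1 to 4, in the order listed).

2

Compare 2 with 1: 9 > 0, 7 > -4, 1 > -4.
So 1 strictly dominates 2 for Row; 2 is strictly dominated.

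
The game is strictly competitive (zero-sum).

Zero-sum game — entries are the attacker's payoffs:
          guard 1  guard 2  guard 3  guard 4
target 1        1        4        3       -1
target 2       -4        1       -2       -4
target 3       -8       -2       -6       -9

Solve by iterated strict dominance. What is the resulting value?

Row target 3 is strictly dominated by row target 1 (1>-8, 4>-2, 3>-6, -1>-9); eliminate target 3.
Row target 2 is strictly dominated by row target 1 (1>-4, 4>1, 3>-2, -1>-4); eliminate target 2.
Column guard 1 is strictly dominated by guard 4 for the defender (-1<1); eliminate guard 1.
Column guard 3 is strictly dominated by guard 4 for the defender (-1<3); eliminate guard 3.
Column guard 2 is strictly dominated by guard 4 for the defender (-1<4); eliminate guard 2.
Only (target 1, guard 4) remains, with payoff -1.

-1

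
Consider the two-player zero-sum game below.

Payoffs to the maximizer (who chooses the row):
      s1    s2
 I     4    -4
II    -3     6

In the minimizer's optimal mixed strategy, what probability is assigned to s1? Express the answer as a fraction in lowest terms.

10/17

Row minima are -4 and -3, so the maximizer's maximin is -3; column maxima are 4 and 6, so the minimizer's minimax is 4. These differ, so the equilibrium is in mixed strategies.
Let the minimizer play s1 with probability q. The maximizer is indifferent when 4q − 4(1−q) = −3q + 6(1−q), giving q = 10/17.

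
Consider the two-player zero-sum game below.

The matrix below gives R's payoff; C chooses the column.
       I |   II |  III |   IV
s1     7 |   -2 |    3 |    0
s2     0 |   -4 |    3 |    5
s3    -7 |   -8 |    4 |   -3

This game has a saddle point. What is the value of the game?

-2

Row minima: -2, -4, -8 → R's maximin is -2.
Column maxima: 7, -2, 4, 5 → C's minimax is -2.
They coincide at (s1, II), so the value is -2.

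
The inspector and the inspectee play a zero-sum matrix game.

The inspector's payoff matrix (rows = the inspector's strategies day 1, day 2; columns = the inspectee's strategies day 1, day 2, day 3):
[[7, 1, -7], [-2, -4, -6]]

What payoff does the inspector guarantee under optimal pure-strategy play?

-6

Row minima: -7, -6 → the inspector's maximin is -6.
Column maxima: 7, 1, -6 → the inspectee's minimax is -6.
They coincide at (day 2, day 3), so the value is -6.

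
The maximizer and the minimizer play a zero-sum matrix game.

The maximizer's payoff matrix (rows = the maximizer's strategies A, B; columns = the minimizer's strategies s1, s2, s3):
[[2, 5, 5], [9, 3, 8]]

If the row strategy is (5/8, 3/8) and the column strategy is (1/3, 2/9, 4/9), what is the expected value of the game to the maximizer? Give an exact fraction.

125/24

Against (1/3, 2/9, 4/9), each row's expected payoff is A: 4; B: 65/9.
Taking the (5/8, 3/8)-weighted average: (5/8)·(4) + (3/8)·(65/9) = 125/24.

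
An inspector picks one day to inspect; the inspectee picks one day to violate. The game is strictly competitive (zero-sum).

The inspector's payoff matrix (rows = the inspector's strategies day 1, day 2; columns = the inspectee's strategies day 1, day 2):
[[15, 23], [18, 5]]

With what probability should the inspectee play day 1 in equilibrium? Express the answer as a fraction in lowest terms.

Row minima are 15 and 5, so the inspector's maximin is 15; column maxima are 18 and 23, so the inspectee's minimax is 18. These differ, so the equilibrium is in mixed strategies.
Let the inspectee play day 1 with probability q. The inspector is indifferent when 15q + 23(1−q) = 18q + 5(1−q), giving q = 6/7.

6/7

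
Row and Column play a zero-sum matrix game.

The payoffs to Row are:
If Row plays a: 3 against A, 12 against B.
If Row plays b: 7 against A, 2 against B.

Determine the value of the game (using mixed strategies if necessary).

39/7

Row minima are 3 and 2, so Row's maximin is 3; column maxima are 7 and 12, so Column's minimax is 7. These differ, so the equilibrium is in mixed strategies.
Let Row play a with probability p. Column is indifferent when 3p + 7(1−p) = 12p + 2(1−p), giving p = 5/14.
Let Column play A with probability q. Row is indifferent when 3q + 12(1−q) = 7q + 2(1−q), giving q = 5/7.
The value is 3·(5/7) + (12)·(2/7) = 39/7.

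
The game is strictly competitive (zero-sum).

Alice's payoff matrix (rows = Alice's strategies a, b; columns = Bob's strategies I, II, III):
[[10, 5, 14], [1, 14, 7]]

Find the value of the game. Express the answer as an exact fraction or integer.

15/2

Column III is strictly dominated by I for Bob (it gives Alice more in every row).
The remaining 2×2 game on (a, b) × (I, II) has no saddle point. Let Alice play a with probability p; indifference gives 10p + (1−p) = 5p + 14(1−p), so p = 13/18.
Similarly Bob's optimal q on I is 1/2, and the value is 10·(1/2) + (5)·(1/2) = 15/2.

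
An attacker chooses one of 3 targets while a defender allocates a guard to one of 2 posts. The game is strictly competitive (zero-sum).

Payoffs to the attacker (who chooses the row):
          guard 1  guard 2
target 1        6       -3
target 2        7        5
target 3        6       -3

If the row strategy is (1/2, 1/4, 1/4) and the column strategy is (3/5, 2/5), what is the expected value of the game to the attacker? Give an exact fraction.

67/20

Against (3/5, 2/5), each row's expected payoff is target 1: 12/5; target 2: 31/5; target 3: 12/5.
Taking the (1/2, 1/4, 1/4)-weighted average: (1/2)·(12/5) + (1/4)·(31/5) + (1/4)·(12/5) = 67/20.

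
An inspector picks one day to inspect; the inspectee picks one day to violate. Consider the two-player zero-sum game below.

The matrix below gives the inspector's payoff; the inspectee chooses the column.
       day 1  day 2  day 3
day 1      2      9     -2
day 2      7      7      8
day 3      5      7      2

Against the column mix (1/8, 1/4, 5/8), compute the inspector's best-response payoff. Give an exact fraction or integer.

61/8

day 1: (2)·(1/8) + (9)·(1/4) + (-2)·(5/8) = 5/4.
day 2: (7)·(1/8) + (7)·(1/4) + (8)·(5/8) = 61/8.
day 3: (5)·(1/8) + (7)·(1/4) + (2)·(5/8) = 29/8.
The best pure response is day 2 with expected payoff 61/8.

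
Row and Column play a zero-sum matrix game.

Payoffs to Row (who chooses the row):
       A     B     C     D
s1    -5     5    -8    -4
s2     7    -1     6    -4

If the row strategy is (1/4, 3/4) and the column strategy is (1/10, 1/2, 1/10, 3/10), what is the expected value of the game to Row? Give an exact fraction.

Against (1/10, 1/2, 1/10, 3/10), each row's expected payoff is s1: 0; s2: -2/5.
Taking the (1/4, 3/4)-weighted average: (1/4)·(0) + (3/4)·(-2/5) = -3/10.

-3/10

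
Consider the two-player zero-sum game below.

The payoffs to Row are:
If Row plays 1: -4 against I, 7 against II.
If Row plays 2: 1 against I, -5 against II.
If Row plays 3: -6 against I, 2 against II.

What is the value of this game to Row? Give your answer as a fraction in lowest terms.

-13/17

Row 3 is strictly dominated by row 1, so Row never plays it.
The remaining 2×2 game on (1, 2) × (I, II) has no saddle point. Let Row play 1 with probability p; indifference gives −4p + (1−p) = 7p − 5(1−p), so p = 6/17.
Similarly Column's optimal q on I is 12/17, and the value is -4·(12/17) + (7)·(5/17) = -13/17.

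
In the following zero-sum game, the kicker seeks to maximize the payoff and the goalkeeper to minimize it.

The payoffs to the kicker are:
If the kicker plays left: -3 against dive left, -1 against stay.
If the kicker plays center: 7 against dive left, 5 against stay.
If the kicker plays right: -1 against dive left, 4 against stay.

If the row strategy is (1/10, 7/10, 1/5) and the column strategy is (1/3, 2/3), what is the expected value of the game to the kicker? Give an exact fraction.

Against (1/3, 2/3), each row's expected payoff is left: -5/3; center: 17/3; right: 7/3.
Taking the (1/10, 7/10, 1/5)-weighted average: (1/10)·(-5/3) + (7/10)·(17/3) + (1/5)·(7/3) = 64/15.

64/15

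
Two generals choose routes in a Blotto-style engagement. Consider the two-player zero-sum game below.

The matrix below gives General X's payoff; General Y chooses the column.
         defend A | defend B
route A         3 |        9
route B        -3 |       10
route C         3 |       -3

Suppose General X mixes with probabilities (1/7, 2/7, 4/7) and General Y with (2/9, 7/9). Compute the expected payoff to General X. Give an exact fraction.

Against (2/9, 7/9), each row's expected payoff is route A: 23/3; route B: 64/9; route C: -5/3.
Taking the (1/7, 2/7, 4/7)-weighted average: (1/7)·(23/3) + (2/7)·(64/9) + (4/7)·(-5/3) = 137/63.

137/63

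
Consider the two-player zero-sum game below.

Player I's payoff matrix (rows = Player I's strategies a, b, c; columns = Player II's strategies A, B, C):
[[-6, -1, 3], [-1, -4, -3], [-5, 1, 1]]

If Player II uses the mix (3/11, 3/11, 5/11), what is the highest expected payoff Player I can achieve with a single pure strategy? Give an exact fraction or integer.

-6/11

a: (-6)·(3/11) + (-1)·(3/11) + (3)·(5/11) = -6/11.
b: (-1)·(3/11) + (-4)·(3/11) + (-3)·(5/11) = -30/11.
c: (-5)·(3/11) + (1)·(3/11) + (1)·(5/11) = -7/11.
The best pure response is a with expected payoff -6/11.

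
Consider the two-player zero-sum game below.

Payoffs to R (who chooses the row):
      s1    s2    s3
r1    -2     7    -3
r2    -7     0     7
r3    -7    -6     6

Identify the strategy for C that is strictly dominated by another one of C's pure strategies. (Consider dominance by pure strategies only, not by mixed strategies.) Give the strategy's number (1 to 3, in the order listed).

2

C prefers columns that give R less. Compare s2 with s1: -2 < 7, -7 < 0, -7 < -6.
So s1 strictly dominates s2 for C; s2 is strictly dominated.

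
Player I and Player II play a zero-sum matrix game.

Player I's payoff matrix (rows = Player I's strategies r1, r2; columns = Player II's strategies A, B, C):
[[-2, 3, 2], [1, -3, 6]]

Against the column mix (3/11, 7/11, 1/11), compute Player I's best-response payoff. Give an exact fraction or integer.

17/11

r1: (-2)·(3/11) + (3)·(7/11) + (2)·(1/11) = 17/11.
r2: (1)·(3/11) + (-3)·(7/11) + (6)·(1/11) = -12/11.
The best pure response is r1 with expected payoff 17/11.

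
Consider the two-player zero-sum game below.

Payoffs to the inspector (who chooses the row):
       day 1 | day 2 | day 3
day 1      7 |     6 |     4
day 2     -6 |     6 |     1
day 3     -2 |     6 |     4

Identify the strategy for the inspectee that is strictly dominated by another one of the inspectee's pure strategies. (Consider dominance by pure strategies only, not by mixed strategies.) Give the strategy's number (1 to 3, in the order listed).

2

The inspectee prefers columns that give the inspector less. Compare day 2 with day 3: 4 < 6, 1 < 6, 4 < 6.
So day 3 strictly dominates day 2 for the inspectee; day 2 is strictly dominated.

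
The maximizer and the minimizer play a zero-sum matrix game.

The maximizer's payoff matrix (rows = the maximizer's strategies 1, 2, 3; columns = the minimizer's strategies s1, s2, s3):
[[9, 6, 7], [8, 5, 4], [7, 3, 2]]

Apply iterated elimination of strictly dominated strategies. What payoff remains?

Column s1 is strictly dominated by s2 for the minimizer (6<9, 5<8, 3<7); eliminate s1.
Row 2 is strictly dominated by row 1 (6>5, 7>4); eliminate 2.
Row 3 is strictly dominated by row 1 (6>3, 7>2); eliminate 3.
Column s3 is strictly dominated by s2 for the minimizer (6<7); eliminate s3.
Only (1, s2) remains, with payoff 6.

6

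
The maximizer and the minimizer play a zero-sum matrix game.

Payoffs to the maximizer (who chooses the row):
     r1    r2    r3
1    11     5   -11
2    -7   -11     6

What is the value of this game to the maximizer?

Column r1 is strictly dominated by r2 for the minimizer (it gives the maximizer more in every row).
The remaining 2×2 game on (1, 2) × (r2, r3) has no saddle point. Let the maximizer play 1 with probability p; indifference gives 5p − 11(1−p) = −11p + 6(1−p), so p = 17/33.
Similarly the minimizer's optimal q on r2 is 17/33, and the value is 5·(17/33) + (-11)·(16/33) = -91/33.

-91/33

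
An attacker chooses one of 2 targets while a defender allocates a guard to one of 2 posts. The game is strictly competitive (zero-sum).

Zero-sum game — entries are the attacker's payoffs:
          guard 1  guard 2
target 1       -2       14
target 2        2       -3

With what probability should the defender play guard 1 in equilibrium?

17/21

Row minima are -2 and -3, so the attacker's maximin is -2; column maxima are 2 and 14, so the defender's minimax is 2. These differ, so the equilibrium is in mixed strategies.
Let the defender play guard 1 with probability q. The attacker is indifferent when −2q + 14(1−q) = 2q − 3(1−q), giving q = 17/21.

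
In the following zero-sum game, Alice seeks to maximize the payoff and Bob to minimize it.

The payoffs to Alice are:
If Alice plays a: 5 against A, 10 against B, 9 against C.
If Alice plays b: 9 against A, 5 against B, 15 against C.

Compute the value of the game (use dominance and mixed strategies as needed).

65/9

Column C is strictly dominated by A for Bob (it gives Alice more in every row).
The remaining 2×2 game on (a, b) × (A, B) has no saddle point. Let Alice play a with probability p; indifference gives 5p + 9(1−p) = 10p + 5(1−p), so p = 4/9.
Similarly Bob's optimal q on A is 5/9, and the value is 5·(5/9) + (10)·(4/9) = 65/9.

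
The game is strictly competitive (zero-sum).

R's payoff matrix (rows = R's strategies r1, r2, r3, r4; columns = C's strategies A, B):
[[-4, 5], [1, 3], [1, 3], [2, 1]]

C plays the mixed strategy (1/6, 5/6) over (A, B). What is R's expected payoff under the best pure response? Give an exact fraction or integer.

7/2

r1: (-4)·(1/6) + (5)·(5/6) = 7/2.
r2: (1)·(1/6) + (3)·(5/6) = 8/3.
r3: (1)·(1/6) + (3)·(5/6) = 8/3.
r4: (2)·(1/6) + (1)·(5/6) = 7/6.
The best pure response is r1 with expected payoff 7/2.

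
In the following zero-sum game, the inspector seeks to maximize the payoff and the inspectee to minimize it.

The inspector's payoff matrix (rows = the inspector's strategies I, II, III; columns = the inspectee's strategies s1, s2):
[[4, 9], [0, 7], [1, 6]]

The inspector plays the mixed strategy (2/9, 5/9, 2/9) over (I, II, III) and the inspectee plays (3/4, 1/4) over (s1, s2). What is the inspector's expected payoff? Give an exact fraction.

95/36

Against (3/4, 1/4), each row's expected payoff is I: 21/4; II: 7/4; III: 9/4.
Taking the (2/9, 5/9, 2/9)-weighted average: (2/9)·(21/4) + (5/9)·(7/4) + (2/9)·(9/4) = 95/36.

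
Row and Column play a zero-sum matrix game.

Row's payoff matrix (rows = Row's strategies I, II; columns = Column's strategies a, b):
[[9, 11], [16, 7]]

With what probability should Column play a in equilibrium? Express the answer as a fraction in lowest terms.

4/11

Row minima are 9 and 7, so Row's maximin is 9; column maxima are 16 and 11, so Column's minimax is 11. These differ, so the equilibrium is in mixed strategies.
Let Column play a with probability q. Row is indifferent when 9q + 11(1−q) = 16q + 7(1−q), giving q = 4/11.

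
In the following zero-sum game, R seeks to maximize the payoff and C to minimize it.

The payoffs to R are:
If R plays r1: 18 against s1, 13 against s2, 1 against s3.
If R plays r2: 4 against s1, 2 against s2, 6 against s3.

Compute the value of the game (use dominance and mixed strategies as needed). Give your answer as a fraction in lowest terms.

19/4

Column s1 is strictly dominated by s2 for C (it gives R more in every row).
The remaining 2×2 game on (r1, r2) × (s2, s3) has no saddle point. Let R play r1 with probability p; indifference gives 13p + 2(1−p) = p + 6(1−p), so p = 1/4.
Similarly C's optimal q on s2 is 5/16, and the value is 13·(5/16) + (1)·(11/16) = 19/4.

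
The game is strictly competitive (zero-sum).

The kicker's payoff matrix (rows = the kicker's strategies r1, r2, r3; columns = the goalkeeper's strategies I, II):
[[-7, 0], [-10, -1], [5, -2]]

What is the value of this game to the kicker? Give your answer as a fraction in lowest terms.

Row r2 is strictly dominated by row r1, so the kicker never plays it.
The remaining 2×2 game on (r1, r3) × (I, II) has no saddle point. Let the kicker play r1 with probability p; indifference gives −7p + 5(1−p) = −2(1−p), so p = 1/2.
Similarly the goalkeeper's optimal q on I is 1/7, and the value is -7·(1/7) + (0)·(6/7) = -1.

-1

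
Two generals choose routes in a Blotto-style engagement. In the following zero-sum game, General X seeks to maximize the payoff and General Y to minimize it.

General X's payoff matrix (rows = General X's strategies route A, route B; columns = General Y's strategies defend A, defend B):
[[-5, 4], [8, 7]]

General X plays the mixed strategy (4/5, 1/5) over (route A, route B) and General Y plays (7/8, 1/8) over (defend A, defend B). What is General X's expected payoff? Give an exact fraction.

Against (7/8, 1/8), each row's expected payoff is route A: -31/8; route B: 63/8.
Taking the (4/5, 1/5)-weighted average: (4/5)·(-31/8) + (1/5)·(63/8) = -61/40.

-61/40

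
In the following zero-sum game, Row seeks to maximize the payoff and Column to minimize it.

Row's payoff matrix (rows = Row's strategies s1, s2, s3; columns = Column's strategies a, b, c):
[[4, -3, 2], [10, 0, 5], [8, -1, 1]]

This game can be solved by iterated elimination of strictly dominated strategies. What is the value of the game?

Row s1 is strictly dominated by row s2 (10>4, 0>-3, 5>2); eliminate s1.
Column c is strictly dominated by b for Column (0<5, -1<1); eliminate c.
Row s3 is strictly dominated by row s2 (10>8, 0>-1); eliminate s3.
Column a is strictly dominated by b for Column (0<10); eliminate a.
Only (s2, b) remains, with payoff 0.

0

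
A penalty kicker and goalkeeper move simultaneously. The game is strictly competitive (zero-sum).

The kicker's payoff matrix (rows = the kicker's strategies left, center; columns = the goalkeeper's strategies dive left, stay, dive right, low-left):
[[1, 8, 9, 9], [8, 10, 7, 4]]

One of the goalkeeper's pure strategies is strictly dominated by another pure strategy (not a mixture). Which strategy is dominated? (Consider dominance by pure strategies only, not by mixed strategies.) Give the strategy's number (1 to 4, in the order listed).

2

The goalkeeper prefers columns that give the kicker less. Compare stay with dive left: 1 < 8, 8 < 10.
So dive left strictly dominates stay for the goalkeeper; stay is strictly dominated.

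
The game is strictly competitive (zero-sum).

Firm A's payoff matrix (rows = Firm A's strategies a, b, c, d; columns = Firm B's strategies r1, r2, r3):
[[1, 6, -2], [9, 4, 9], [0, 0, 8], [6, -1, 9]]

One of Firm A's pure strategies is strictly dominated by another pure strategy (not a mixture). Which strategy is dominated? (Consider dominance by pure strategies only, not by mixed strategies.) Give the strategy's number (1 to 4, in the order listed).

Compare c with b: 9 > 0, 4 > 0, 9 > 8.
So b strictly dominates c for Firm A; c is strictly dominated.

3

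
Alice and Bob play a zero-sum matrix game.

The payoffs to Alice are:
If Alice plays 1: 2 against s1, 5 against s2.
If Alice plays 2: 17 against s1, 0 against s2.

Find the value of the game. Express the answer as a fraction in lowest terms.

Row minima are 2 and 0, so Alice's maximin is 2; column maxima are 17 and 5, so Bob's minimax is 5. These differ, so the equilibrium is in mixed strategies.
Let Alice play 1 with probability p. Bob is indifferent when 2p + 17(1−p) = 5p, giving p = 17/20.
Let Bob play s1 with probability q. Alice is indifferent when 2q + 5(1−q) = 17q, giving q = 1/4.
The value is 2·(1/4) + (5)·(3/4) = 17/4.

17/4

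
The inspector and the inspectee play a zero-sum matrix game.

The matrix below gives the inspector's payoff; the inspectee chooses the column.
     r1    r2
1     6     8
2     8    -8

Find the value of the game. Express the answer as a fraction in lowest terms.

Row minima are 6 and -8, so the inspector's maximin is 6; column maxima are 8 and 8, so the inspectee's minimax is 8. These differ, so the equilibrium is in mixed strategies.
Let the inspector play 1 with probability p. The inspectee is indifferent when 6p + 8(1−p) = 8p − 8(1−p), giving p = 8/9.
Let the inspectee play r1 with probability q. The inspector is indifferent when 6q + 8(1−q) = 8q − 8(1−q), giving q = 8/9.
The value is 6·(8/9) + (8)·(1/9) = 56/9.

56/9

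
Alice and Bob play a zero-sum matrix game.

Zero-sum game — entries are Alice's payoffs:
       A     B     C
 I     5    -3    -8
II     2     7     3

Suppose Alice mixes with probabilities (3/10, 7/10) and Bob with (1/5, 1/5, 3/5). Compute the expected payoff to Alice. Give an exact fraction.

Against (1/5, 1/5, 3/5), each row's expected payoff is I: -22/5; II: 18/5.
Taking the (3/10, 7/10)-weighted average: (3/10)·(-22/5) + (7/10)·(18/5) = 6/5.

6/5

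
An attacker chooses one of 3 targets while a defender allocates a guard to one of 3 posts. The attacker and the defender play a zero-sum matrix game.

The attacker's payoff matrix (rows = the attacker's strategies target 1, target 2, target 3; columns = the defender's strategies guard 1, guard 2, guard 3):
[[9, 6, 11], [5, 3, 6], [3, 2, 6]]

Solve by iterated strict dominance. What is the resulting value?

Row target 3 is strictly dominated by row target 1 (9>3, 6>2, 11>6); eliminate target 3.
Column guard 1 is strictly dominated by guard 2 for the defender (6<9, 3<5); eliminate guard 1.
Column guard 3 is strictly dominated by guard 2 for the defender (6<11, 3<6); eliminate guard 3.
Row target 2 is strictly dominated by row target 1 (6>3); eliminate target 2.
Only (target 1, guard 2) remains, with payoff 6.

6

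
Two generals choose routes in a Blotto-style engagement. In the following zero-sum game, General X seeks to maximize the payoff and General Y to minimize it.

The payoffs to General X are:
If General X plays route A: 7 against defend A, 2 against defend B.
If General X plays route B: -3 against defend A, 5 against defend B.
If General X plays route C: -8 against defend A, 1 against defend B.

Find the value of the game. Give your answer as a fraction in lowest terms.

Row route C is strictly dominated by row route B, so General X never plays it.
The remaining 2×2 game on (route A, route B) × (defend A, defend B) has no saddle point. Let General X play route A with probability p; indifference gives 7p − 3(1−p) = 2p + 5(1−p), so p = 8/13.
Similarly General Y's optimal q on defend A is 3/13, and the value is 7·(3/13) + (2)·(10/13) = 41/13.

41/13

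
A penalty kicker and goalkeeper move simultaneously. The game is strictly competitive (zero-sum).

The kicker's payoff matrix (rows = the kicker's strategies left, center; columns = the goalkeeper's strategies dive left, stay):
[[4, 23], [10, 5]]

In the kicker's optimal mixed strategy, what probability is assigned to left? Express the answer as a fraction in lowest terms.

5/24

Row minima are 4 and 5, so the kicker's maximin is 5; column maxima are 10 and 23, so the goalkeeper's minimax is 10. These differ, so the equilibrium is in mixed strategies.
Let the kicker play left with probability p. The goalkeeper is indifferent when 4p + 10(1−p) = 23p + 5(1−p), giving p = 5/24.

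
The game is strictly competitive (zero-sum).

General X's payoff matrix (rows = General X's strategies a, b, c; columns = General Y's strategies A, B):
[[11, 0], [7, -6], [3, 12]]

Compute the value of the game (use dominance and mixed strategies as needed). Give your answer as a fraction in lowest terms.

33/5

Row b is strictly dominated by row a, so General X never plays it.
The remaining 2×2 game on (a, c) × (A, B) has no saddle point. Let General X play a with probability p; indifference gives 11p + 3(1−p) = 12(1−p), so p = 9/20.
Similarly General Y's optimal q on A is 3/5, and the value is 11·(3/5) + (0)·(2/5) = 33/5.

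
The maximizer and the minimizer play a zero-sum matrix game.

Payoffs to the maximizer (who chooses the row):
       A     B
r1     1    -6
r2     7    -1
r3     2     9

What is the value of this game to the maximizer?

13/3

Row r1 is strictly dominated by row r2, so the maximizer never plays it.
The remaining 2×2 game on (r2, r3) × (A, B) has no saddle point. Let the maximizer play r2 with probability p; indifference gives 7p + 2(1−p) = −p + 9(1−p), so p = 7/15.
Similarly the minimizer's optimal q on A is 2/3, and the value is 7·(2/3) + (-1)·(1/3) = 13/3.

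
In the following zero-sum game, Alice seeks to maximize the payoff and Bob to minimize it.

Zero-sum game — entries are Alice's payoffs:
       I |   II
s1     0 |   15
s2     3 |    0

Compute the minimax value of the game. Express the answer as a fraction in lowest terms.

5/2

Row minima are 0 and 0, so Alice's maximin is 0; column maxima are 3 and 15, so Bob's minimax is 3. These differ, so the equilibrium is in mixed strategies.
Let Alice play s1 with probability p. Bob is indifferent when 3(1−p) = 15p, giving p = 1/6.
Let Bob play I with probability q. Alice is indifferent when 15(1−q) = 3q, giving q = 5/6.
The value is 0·(5/6) + (15)·(1/6) = 5/2.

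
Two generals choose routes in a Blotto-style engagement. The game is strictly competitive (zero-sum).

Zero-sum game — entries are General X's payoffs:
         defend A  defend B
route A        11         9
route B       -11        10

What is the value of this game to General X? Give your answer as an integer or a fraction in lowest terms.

Row minima are 9 and -11, so General X's maximin is 9; column maxima are 11 and 10, so General Y's minimax is 10. These differ, so the equilibrium is in mixed strategies.
Let General X play route A with probability p. General Y is indifferent when 11p − 11(1−p) = 9p + 10(1−p), giving p = 21/23.
Let General Y play defend A with probability q. General X is indifferent when 11q + 9(1−q) = −11q + 10(1−q), giving q = 1/23.
The value is 11·(1/23) + (9)·(22/23) = 209/23.

209/23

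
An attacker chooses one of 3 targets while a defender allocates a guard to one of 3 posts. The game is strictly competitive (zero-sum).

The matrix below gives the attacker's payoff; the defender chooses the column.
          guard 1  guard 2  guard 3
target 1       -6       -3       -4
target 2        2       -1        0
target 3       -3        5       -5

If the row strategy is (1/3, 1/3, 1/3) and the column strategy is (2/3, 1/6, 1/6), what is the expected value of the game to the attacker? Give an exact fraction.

Against (2/3, 1/6, 1/6), each row's expected payoff is target 1: -31/6; target 2: 7/6; target 3: -2.
Taking the (1/3, 1/3, 1/3)-weighted average: (1/3)·(-31/6) + (1/3)·(7/6) + (1/3)·(-2) = -2.

-2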